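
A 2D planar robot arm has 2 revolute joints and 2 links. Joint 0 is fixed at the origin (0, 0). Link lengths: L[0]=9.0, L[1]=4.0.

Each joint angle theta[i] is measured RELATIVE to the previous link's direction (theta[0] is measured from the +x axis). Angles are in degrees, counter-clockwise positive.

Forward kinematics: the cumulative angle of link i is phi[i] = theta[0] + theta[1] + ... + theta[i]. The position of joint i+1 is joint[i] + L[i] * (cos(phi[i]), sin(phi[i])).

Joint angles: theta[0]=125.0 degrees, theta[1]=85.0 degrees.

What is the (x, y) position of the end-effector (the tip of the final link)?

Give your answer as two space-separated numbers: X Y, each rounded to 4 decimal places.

Answer: -8.6263 5.3724

Derivation:
joint[0] = (0.0000, 0.0000)  (base)
link 0: phi[0] = 125 = 125 deg
  cos(125 deg) = -0.5736, sin(125 deg) = 0.8192
  joint[1] = (0.0000, 0.0000) + 9 * (-0.5736, 0.8192) = (0.0000 + -5.1622, 0.0000 + 7.3724) = (-5.1622, 7.3724)
link 1: phi[1] = 125 + 85 = 210 deg
  cos(210 deg) = -0.8660, sin(210 deg) = -0.5000
  joint[2] = (-5.1622, 7.3724) + 4 * (-0.8660, -0.5000) = (-5.1622 + -3.4641, 7.3724 + -2.0000) = (-8.6263, 5.3724)
End effector: (-8.6263, 5.3724)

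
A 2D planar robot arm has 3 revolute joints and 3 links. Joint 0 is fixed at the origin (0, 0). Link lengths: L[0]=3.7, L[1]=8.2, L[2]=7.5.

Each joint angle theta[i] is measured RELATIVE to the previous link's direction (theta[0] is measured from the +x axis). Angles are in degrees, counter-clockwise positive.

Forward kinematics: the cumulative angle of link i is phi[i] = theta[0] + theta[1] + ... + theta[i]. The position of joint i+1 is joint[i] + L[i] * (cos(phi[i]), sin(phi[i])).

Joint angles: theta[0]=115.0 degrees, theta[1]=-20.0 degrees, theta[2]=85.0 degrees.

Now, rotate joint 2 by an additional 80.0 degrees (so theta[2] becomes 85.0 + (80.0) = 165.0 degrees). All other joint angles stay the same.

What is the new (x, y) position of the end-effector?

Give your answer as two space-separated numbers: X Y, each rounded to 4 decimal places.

joint[0] = (0.0000, 0.0000)  (base)
link 0: phi[0] = 115 = 115 deg
  cos(115 deg) = -0.4226, sin(115 deg) = 0.9063
  joint[1] = (0.0000, 0.0000) + 3.7 * (-0.4226, 0.9063) = (0.0000 + -1.5637, 0.0000 + 3.3533) = (-1.5637, 3.3533)
link 1: phi[1] = 115 + -20 = 95 deg
  cos(95 deg) = -0.0872, sin(95 deg) = 0.9962
  joint[2] = (-1.5637, 3.3533) + 8.2 * (-0.0872, 0.9962) = (-1.5637 + -0.7147, 3.3533 + 8.1688) = (-2.2784, 11.5221)
link 2: phi[2] = 115 + -20 + 165 = 260 deg
  cos(260 deg) = -0.1736, sin(260 deg) = -0.9848
  joint[3] = (-2.2784, 11.5221) + 7.5 * (-0.1736, -0.9848) = (-2.2784 + -1.3024, 11.5221 + -7.3861) = (-3.5807, 4.1361)
End effector: (-3.5807, 4.1361)

Answer: -3.5807 4.1361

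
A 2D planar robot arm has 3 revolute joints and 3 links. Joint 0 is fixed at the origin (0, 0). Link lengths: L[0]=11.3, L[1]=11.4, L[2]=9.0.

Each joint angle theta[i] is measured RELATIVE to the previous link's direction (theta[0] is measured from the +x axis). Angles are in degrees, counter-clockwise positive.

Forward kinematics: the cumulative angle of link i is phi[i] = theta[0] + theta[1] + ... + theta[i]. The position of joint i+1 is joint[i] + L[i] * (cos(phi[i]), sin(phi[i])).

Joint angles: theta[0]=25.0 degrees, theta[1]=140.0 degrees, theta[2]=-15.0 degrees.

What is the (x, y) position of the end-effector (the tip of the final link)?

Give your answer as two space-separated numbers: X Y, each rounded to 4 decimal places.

joint[0] = (0.0000, 0.0000)  (base)
link 0: phi[0] = 25 = 25 deg
  cos(25 deg) = 0.9063, sin(25 deg) = 0.4226
  joint[1] = (0.0000, 0.0000) + 11.3 * (0.9063, 0.4226) = (0.0000 + 10.2413, 0.0000 + 4.7756) = (10.2413, 4.7756)
link 1: phi[1] = 25 + 140 = 165 deg
  cos(165 deg) = -0.9659, sin(165 deg) = 0.2588
  joint[2] = (10.2413, 4.7756) + 11.4 * (-0.9659, 0.2588) = (10.2413 + -11.0116, 4.7756 + 2.9505) = (-0.7703, 7.7261)
link 2: phi[2] = 25 + 140 + -15 = 150 deg
  cos(150 deg) = -0.8660, sin(150 deg) = 0.5000
  joint[3] = (-0.7703, 7.7261) + 9 * (-0.8660, 0.5000) = (-0.7703 + -7.7942, 7.7261 + 4.5000) = (-8.5645, 12.2261)
End effector: (-8.5645, 12.2261)

Answer: -8.5645 12.2261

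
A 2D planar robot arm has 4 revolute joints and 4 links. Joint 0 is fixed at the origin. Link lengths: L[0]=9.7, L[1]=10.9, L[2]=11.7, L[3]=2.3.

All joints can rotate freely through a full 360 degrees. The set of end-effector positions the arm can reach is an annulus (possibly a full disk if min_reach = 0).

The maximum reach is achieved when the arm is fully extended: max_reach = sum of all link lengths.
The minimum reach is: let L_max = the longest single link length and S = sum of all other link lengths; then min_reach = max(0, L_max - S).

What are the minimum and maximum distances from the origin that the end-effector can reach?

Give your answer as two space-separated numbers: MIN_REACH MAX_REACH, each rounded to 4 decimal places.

Link lengths: [9.7, 10.9, 11.7, 2.3]
max_reach = 9.7 + 10.9 + 11.7 + 2.3 = 34.6
L_max = max([9.7, 10.9, 11.7, 2.3]) = 11.7
S (sum of others) = 34.6 - 11.7 = 22.9
min_reach = max(0, 11.7 - 22.9) = max(0, -11.2) = 0

Answer: 0.0000 34.6000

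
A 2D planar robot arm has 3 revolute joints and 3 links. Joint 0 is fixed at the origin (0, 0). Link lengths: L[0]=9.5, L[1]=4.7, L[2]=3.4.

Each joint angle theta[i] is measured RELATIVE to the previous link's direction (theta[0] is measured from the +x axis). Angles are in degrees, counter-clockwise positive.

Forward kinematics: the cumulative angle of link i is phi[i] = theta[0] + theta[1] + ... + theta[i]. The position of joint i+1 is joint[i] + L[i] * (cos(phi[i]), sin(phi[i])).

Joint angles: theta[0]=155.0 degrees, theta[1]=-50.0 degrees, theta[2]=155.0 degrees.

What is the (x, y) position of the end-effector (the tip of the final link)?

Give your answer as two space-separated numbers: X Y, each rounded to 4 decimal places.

joint[0] = (0.0000, 0.0000)  (base)
link 0: phi[0] = 155 = 155 deg
  cos(155 deg) = -0.9063, sin(155 deg) = 0.4226
  joint[1] = (0.0000, 0.0000) + 9.5 * (-0.9063, 0.4226) = (0.0000 + -8.6099, 0.0000 + 4.0149) = (-8.6099, 4.0149)
link 1: phi[1] = 155 + -50 = 105 deg
  cos(105 deg) = -0.2588, sin(105 deg) = 0.9659
  joint[2] = (-8.6099, 4.0149) + 4.7 * (-0.2588, 0.9659) = (-8.6099 + -1.2164, 4.0149 + 4.5399) = (-9.8264, 8.5547)
link 2: phi[2] = 155 + -50 + 155 = 260 deg
  cos(260 deg) = -0.1736, sin(260 deg) = -0.9848
  joint[3] = (-9.8264, 8.5547) + 3.4 * (-0.1736, -0.9848) = (-9.8264 + -0.5904, 8.5547 + -3.3483) = (-10.4168, 5.2064)
End effector: (-10.4168, 5.2064)

Answer: -10.4168 5.2064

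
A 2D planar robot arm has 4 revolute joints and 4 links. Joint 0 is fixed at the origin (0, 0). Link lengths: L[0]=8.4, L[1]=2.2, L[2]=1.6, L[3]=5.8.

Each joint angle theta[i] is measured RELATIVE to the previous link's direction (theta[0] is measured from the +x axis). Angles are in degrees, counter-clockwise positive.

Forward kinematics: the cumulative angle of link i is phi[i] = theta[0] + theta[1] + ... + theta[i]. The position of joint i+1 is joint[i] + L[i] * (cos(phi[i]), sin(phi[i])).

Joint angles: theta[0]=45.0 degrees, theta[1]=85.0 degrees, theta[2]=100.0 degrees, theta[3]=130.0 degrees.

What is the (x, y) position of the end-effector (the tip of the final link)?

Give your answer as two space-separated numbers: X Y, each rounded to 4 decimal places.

joint[0] = (0.0000, 0.0000)  (base)
link 0: phi[0] = 45 = 45 deg
  cos(45 deg) = 0.7071, sin(45 deg) = 0.7071
  joint[1] = (0.0000, 0.0000) + 8.4 * (0.7071, 0.7071) = (0.0000 + 5.9397, 0.0000 + 5.9397) = (5.9397, 5.9397)
link 1: phi[1] = 45 + 85 = 130 deg
  cos(130 deg) = -0.6428, sin(130 deg) = 0.7660
  joint[2] = (5.9397, 5.9397) + 2.2 * (-0.6428, 0.7660) = (5.9397 + -1.4141, 5.9397 + 1.6853) = (4.5256, 7.6250)
link 2: phi[2] = 45 + 85 + 100 = 230 deg
  cos(230 deg) = -0.6428, sin(230 deg) = -0.7660
  joint[3] = (4.5256, 7.6250) + 1.6 * (-0.6428, -0.7660) = (4.5256 + -1.0285, 7.6250 + -1.2257) = (3.4971, 6.3993)
link 3: phi[3] = 45 + 85 + 100 + 130 = 360 deg
  cos(360 deg) = 1.0000, sin(360 deg) = -0.0000
  joint[4] = (3.4971, 6.3993) + 5.8 * (1.0000, -0.0000) = (3.4971 + 5.8000, 6.3993 + -0.0000) = (9.2971, 6.3993)
End effector: (9.2971, 6.3993)

Answer: 9.2971 6.3993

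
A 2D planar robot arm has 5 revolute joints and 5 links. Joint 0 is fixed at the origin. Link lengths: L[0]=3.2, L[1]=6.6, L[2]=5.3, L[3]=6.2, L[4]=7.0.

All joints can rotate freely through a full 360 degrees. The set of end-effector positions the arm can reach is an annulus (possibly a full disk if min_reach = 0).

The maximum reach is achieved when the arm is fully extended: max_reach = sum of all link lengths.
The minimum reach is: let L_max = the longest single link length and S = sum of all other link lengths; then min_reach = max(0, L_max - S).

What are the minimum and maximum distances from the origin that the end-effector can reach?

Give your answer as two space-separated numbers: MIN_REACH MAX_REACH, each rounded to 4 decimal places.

Answer: 0.0000 28.3000

Derivation:
Link lengths: [3.2, 6.6, 5.3, 6.2, 7.0]
max_reach = 3.2 + 6.6 + 5.3 + 6.2 + 7 = 28.3
L_max = max([3.2, 6.6, 5.3, 6.2, 7.0]) = 7
S (sum of others) = 28.3 - 7 = 21.3
min_reach = max(0, 7 - 21.3) = max(0, -14.3) = 0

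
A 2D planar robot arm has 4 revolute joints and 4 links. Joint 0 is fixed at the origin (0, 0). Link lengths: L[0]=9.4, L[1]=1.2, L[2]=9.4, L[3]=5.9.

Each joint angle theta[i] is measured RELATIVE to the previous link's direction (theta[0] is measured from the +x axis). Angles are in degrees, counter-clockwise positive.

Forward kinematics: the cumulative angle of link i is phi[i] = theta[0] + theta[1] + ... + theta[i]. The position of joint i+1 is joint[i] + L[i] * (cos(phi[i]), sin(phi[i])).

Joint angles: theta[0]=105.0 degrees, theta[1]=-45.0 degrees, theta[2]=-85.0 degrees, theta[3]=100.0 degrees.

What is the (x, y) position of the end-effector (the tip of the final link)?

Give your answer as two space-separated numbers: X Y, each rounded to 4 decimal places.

joint[0] = (0.0000, 0.0000)  (base)
link 0: phi[0] = 105 = 105 deg
  cos(105 deg) = -0.2588, sin(105 deg) = 0.9659
  joint[1] = (0.0000, 0.0000) + 9.4 * (-0.2588, 0.9659) = (0.0000 + -2.4329, 0.0000 + 9.0797) = (-2.4329, 9.0797)
link 1: phi[1] = 105 + -45 = 60 deg
  cos(60 deg) = 0.5000, sin(60 deg) = 0.8660
  joint[2] = (-2.4329, 9.0797) + 1.2 * (0.5000, 0.8660) = (-2.4329 + 0.6000, 9.0797 + 1.0392) = (-1.8329, 10.1189)
link 2: phi[2] = 105 + -45 + -85 = -25 deg
  cos(-25 deg) = 0.9063, sin(-25 deg) = -0.4226
  joint[3] = (-1.8329, 10.1189) + 9.4 * (0.9063, -0.4226) = (-1.8329 + 8.5193, 10.1189 + -3.9726) = (6.6864, 6.1463)
link 3: phi[3] = 105 + -45 + -85 + 100 = 75 deg
  cos(75 deg) = 0.2588, sin(75 deg) = 0.9659
  joint[4] = (6.6864, 6.1463) + 5.9 * (0.2588, 0.9659) = (6.6864 + 1.5270, 6.1463 + 5.6990) = (8.2134, 11.8453)
End effector: (8.2134, 11.8453)

Answer: 8.2134 11.8453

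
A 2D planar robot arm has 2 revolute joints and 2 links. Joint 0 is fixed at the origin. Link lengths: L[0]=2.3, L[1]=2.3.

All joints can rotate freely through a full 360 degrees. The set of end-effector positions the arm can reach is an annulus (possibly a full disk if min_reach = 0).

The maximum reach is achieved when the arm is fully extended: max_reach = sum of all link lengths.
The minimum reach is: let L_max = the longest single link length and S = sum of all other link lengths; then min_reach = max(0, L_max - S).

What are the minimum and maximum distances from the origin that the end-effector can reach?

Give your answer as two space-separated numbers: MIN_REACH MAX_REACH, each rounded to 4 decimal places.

Answer: 0.0000 4.6000

Derivation:
Link lengths: [2.3, 2.3]
max_reach = 2.3 + 2.3 = 4.6
L_max = max([2.3, 2.3]) = 2.3
S (sum of others) = 4.6 - 2.3 = 2.3
min_reach = max(0, 2.3 - 2.3) = max(0, 0) = 0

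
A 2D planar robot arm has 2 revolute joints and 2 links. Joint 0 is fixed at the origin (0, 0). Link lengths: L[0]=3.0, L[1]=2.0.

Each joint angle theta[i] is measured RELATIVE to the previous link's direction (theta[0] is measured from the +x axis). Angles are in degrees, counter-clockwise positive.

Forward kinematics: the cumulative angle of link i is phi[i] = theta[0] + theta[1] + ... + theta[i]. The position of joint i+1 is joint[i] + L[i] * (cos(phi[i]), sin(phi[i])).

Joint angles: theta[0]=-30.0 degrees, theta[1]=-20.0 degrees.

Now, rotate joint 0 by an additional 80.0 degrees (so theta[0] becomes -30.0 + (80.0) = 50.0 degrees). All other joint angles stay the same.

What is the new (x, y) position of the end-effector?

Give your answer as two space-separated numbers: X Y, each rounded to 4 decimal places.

Answer: 3.6604 3.2981

Derivation:
joint[0] = (0.0000, 0.0000)  (base)
link 0: phi[0] = 50 = 50 deg
  cos(50 deg) = 0.6428, sin(50 deg) = 0.7660
  joint[1] = (0.0000, 0.0000) + 3 * (0.6428, 0.7660) = (0.0000 + 1.9284, 0.0000 + 2.2981) = (1.9284, 2.2981)
link 1: phi[1] = 50 + -20 = 30 deg
  cos(30 deg) = 0.8660, sin(30 deg) = 0.5000
  joint[2] = (1.9284, 2.2981) + 2 * (0.8660, 0.5000) = (1.9284 + 1.7321, 2.2981 + 1.0000) = (3.6604, 3.2981)
End effector: (3.6604, 3.2981)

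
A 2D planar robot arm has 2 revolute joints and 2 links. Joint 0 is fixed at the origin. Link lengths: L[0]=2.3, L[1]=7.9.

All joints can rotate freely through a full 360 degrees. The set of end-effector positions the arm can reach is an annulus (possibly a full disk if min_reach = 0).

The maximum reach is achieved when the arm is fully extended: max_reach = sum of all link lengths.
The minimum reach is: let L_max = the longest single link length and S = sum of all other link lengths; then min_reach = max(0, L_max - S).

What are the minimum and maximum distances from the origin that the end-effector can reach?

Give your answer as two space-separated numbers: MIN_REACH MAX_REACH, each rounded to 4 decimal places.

Answer: 5.6000 10.2000

Derivation:
Link lengths: [2.3, 7.9]
max_reach = 2.3 + 7.9 = 10.2
L_max = max([2.3, 7.9]) = 7.9
S (sum of others) = 10.2 - 7.9 = 2.3
min_reach = max(0, 7.9 - 2.3) = max(0, 5.6) = 5.6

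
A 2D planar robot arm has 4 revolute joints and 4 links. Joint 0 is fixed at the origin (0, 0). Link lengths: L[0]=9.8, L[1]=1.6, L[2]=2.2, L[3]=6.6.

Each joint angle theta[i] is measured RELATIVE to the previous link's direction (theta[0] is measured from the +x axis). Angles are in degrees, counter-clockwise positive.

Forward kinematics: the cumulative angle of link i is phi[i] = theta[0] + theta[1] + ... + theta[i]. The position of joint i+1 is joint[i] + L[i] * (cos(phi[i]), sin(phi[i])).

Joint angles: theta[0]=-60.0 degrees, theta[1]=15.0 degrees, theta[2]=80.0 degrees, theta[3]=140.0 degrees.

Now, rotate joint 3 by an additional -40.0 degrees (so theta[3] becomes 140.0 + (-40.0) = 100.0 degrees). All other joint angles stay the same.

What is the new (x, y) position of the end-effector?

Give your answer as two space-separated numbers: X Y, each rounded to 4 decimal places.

Answer: 3.1666 -3.6896

Derivation:
joint[0] = (0.0000, 0.0000)  (base)
link 0: phi[0] = -60 = -60 deg
  cos(-60 deg) = 0.5000, sin(-60 deg) = -0.8660
  joint[1] = (0.0000, 0.0000) + 9.8 * (0.5000, -0.8660) = (0.0000 + 4.9000, 0.0000 + -8.4870) = (4.9000, -8.4870)
link 1: phi[1] = -60 + 15 = -45 deg
  cos(-45 deg) = 0.7071, sin(-45 deg) = -0.7071
  joint[2] = (4.9000, -8.4870) + 1.6 * (0.7071, -0.7071) = (4.9000 + 1.1314, -8.4870 + -1.1314) = (6.0314, -9.6184)
link 2: phi[2] = -60 + 15 + 80 = 35 deg
  cos(35 deg) = 0.8192, sin(35 deg) = 0.5736
  joint[3] = (6.0314, -9.6184) + 2.2 * (0.8192, 0.5736) = (6.0314 + 1.8021, -9.6184 + 1.2619) = (7.8335, -8.3566)
link 3: phi[3] = -60 + 15 + 80 + 100 = 135 deg
  cos(135 deg) = -0.7071, sin(135 deg) = 0.7071
  joint[4] = (7.8335, -8.3566) + 6.6 * (-0.7071, 0.7071) = (7.8335 + -4.6669, -8.3566 + 4.6669) = (3.1666, -3.6896)
End effector: (3.1666, -3.6896)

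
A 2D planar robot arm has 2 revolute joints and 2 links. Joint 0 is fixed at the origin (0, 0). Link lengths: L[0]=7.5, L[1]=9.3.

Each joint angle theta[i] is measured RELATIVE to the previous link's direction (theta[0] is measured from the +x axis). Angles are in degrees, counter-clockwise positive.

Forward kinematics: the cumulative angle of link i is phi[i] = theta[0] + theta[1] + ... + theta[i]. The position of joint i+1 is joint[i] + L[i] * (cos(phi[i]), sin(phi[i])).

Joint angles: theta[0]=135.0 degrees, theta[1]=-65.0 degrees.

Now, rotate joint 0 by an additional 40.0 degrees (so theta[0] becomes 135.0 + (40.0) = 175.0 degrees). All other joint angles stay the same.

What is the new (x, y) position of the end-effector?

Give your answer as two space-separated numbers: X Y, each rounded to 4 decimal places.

Answer: -10.6522 9.3928

Derivation:
joint[0] = (0.0000, 0.0000)  (base)
link 0: phi[0] = 175 = 175 deg
  cos(175 deg) = -0.9962, sin(175 deg) = 0.0872
  joint[1] = (0.0000, 0.0000) + 7.5 * (-0.9962, 0.0872) = (0.0000 + -7.4715, 0.0000 + 0.6537) = (-7.4715, 0.6537)
link 1: phi[1] = 175 + -65 = 110 deg
  cos(110 deg) = -0.3420, sin(110 deg) = 0.9397
  joint[2] = (-7.4715, 0.6537) + 9.3 * (-0.3420, 0.9397) = (-7.4715 + -3.1808, 0.6537 + 8.7391) = (-10.6522, 9.3928)
End effector: (-10.6522, 9.3928)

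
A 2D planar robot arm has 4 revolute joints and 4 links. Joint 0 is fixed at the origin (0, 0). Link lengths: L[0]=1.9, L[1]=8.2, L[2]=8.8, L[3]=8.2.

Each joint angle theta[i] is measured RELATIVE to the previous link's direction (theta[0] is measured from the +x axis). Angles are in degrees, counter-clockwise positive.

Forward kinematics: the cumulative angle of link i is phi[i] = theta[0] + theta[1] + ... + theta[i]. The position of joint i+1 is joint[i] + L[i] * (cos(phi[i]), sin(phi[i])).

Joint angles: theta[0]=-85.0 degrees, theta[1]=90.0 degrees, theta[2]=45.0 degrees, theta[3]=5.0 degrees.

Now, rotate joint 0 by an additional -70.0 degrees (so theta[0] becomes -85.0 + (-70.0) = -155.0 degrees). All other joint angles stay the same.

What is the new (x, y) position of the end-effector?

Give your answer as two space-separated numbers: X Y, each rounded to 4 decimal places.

Answer: 17.9334 -13.3668

Derivation:
joint[0] = (0.0000, 0.0000)  (base)
link 0: phi[0] = -155 = -155 deg
  cos(-155 deg) = -0.9063, sin(-155 deg) = -0.4226
  joint[1] = (0.0000, 0.0000) + 1.9 * (-0.9063, -0.4226) = (0.0000 + -1.7220, 0.0000 + -0.8030) = (-1.7220, -0.8030)
link 1: phi[1] = -155 + 90 = -65 deg
  cos(-65 deg) = 0.4226, sin(-65 deg) = -0.9063
  joint[2] = (-1.7220, -0.8030) + 8.2 * (0.4226, -0.9063) = (-1.7220 + 3.4655, -0.8030 + -7.4317) = (1.7435, -8.2347)
link 2: phi[2] = -155 + 90 + 45 = -20 deg
  cos(-20 deg) = 0.9397, sin(-20 deg) = -0.3420
  joint[3] = (1.7435, -8.2347) + 8.8 * (0.9397, -0.3420) = (1.7435 + 8.2693, -8.2347 + -3.0098) = (10.0128, -11.2445)
link 3: phi[3] = -155 + 90 + 45 + 5 = -15 deg
  cos(-15 deg) = 0.9659, sin(-15 deg) = -0.2588
  joint[4] = (10.0128, -11.2445) + 8.2 * (0.9659, -0.2588) = (10.0128 + 7.9206, -11.2445 + -2.1223) = (17.9334, -13.3668)
End effector: (17.9334, -13.3668)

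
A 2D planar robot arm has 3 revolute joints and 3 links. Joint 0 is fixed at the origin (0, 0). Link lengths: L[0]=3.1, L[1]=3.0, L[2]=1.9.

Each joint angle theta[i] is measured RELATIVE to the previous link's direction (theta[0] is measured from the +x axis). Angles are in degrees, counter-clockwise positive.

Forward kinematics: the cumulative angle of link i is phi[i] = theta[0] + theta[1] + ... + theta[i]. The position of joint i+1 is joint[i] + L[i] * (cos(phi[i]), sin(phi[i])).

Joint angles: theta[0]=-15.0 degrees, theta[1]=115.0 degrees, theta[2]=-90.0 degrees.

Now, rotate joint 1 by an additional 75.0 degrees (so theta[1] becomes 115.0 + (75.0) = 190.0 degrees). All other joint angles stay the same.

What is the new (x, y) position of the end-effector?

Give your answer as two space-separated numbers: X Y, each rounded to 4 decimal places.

joint[0] = (0.0000, 0.0000)  (base)
link 0: phi[0] = -15 = -15 deg
  cos(-15 deg) = 0.9659, sin(-15 deg) = -0.2588
  joint[1] = (0.0000, 0.0000) + 3.1 * (0.9659, -0.2588) = (0.0000 + 2.9944, 0.0000 + -0.8023) = (2.9944, -0.8023)
link 1: phi[1] = -15 + 190 = 175 deg
  cos(175 deg) = -0.9962, sin(175 deg) = 0.0872
  joint[2] = (2.9944, -0.8023) + 3 * (-0.9962, 0.0872) = (2.9944 + -2.9886, -0.8023 + 0.2615) = (0.0058, -0.5409)
link 2: phi[2] = -15 + 190 + -90 = 85 deg
  cos(85 deg) = 0.0872, sin(85 deg) = 0.9962
  joint[3] = (0.0058, -0.5409) + 1.9 * (0.0872, 0.9962) = (0.0058 + 0.1656, -0.5409 + 1.8928) = (0.1714, 1.3519)
End effector: (0.1714, 1.3519)

Answer: 0.1714 1.3519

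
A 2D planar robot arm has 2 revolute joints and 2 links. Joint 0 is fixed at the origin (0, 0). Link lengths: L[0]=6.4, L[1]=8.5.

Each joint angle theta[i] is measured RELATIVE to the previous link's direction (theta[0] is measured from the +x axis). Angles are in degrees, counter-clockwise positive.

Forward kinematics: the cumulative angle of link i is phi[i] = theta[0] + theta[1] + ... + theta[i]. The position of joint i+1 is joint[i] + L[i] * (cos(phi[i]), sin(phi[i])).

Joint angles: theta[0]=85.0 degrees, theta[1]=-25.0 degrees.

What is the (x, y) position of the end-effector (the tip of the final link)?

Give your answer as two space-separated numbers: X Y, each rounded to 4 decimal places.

joint[0] = (0.0000, 0.0000)  (base)
link 0: phi[0] = 85 = 85 deg
  cos(85 deg) = 0.0872, sin(85 deg) = 0.9962
  joint[1] = (0.0000, 0.0000) + 6.4 * (0.0872, 0.9962) = (0.0000 + 0.5578, 0.0000 + 6.3756) = (0.5578, 6.3756)
link 1: phi[1] = 85 + -25 = 60 deg
  cos(60 deg) = 0.5000, sin(60 deg) = 0.8660
  joint[2] = (0.5578, 6.3756) + 8.5 * (0.5000, 0.8660) = (0.5578 + 4.2500, 6.3756 + 7.3612) = (4.8078, 13.7369)
End effector: (4.8078, 13.7369)

Answer: 4.8078 13.7369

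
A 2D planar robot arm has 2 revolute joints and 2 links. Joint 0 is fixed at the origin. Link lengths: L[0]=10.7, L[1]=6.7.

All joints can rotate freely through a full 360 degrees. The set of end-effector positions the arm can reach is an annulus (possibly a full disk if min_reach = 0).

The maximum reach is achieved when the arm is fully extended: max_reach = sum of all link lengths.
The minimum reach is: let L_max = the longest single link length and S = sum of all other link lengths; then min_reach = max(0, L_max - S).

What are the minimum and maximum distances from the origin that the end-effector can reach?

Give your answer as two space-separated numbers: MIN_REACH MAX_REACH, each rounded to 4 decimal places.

Answer: 4.0000 17.4000

Derivation:
Link lengths: [10.7, 6.7]
max_reach = 10.7 + 6.7 = 17.4
L_max = max([10.7, 6.7]) = 10.7
S (sum of others) = 17.4 - 10.7 = 6.7
min_reach = max(0, 10.7 - 6.7) = max(0, 4) = 4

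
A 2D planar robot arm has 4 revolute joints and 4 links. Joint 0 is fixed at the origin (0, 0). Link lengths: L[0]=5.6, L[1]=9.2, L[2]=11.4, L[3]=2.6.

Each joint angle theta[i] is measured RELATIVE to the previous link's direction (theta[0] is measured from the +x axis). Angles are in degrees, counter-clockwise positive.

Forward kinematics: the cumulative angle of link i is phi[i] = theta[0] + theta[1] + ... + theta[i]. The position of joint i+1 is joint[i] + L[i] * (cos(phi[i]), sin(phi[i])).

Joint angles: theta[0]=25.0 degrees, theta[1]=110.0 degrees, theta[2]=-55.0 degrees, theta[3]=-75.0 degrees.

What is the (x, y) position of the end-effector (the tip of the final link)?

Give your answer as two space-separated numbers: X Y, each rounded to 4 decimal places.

joint[0] = (0.0000, 0.0000)  (base)
link 0: phi[0] = 25 = 25 deg
  cos(25 deg) = 0.9063, sin(25 deg) = 0.4226
  joint[1] = (0.0000, 0.0000) + 5.6 * (0.9063, 0.4226) = (0.0000 + 5.0753, 0.0000 + 2.3667) = (5.0753, 2.3667)
link 1: phi[1] = 25 + 110 = 135 deg
  cos(135 deg) = -0.7071, sin(135 deg) = 0.7071
  joint[2] = (5.0753, 2.3667) + 9.2 * (-0.7071, 0.7071) = (5.0753 + -6.5054, 2.3667 + 6.5054) = (-1.4301, 8.8720)
link 2: phi[2] = 25 + 110 + -55 = 80 deg
  cos(80 deg) = 0.1736, sin(80 deg) = 0.9848
  joint[3] = (-1.4301, 8.8720) + 11.4 * (0.1736, 0.9848) = (-1.4301 + 1.9796, 8.8720 + 11.2268) = (0.5495, 20.0989)
link 3: phi[3] = 25 + 110 + -55 + -75 = 5 deg
  cos(5 deg) = 0.9962, sin(5 deg) = 0.0872
  joint[4] = (0.5495, 20.0989) + 2.6 * (0.9962, 0.0872) = (0.5495 + 2.5901, 20.0989 + 0.2266) = (3.1396, 20.3255)
End effector: (3.1396, 20.3255)

Answer: 3.1396 20.3255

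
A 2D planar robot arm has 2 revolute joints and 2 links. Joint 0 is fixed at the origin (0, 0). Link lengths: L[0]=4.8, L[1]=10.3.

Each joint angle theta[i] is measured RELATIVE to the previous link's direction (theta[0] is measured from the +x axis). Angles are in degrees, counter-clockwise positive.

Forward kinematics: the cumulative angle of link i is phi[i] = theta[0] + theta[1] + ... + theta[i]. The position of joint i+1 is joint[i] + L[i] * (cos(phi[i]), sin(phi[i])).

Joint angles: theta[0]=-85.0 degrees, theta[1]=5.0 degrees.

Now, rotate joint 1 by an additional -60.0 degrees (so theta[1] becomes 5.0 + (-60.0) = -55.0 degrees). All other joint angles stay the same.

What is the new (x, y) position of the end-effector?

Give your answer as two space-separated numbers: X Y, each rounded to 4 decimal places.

Answer: -7.4719 -11.4024

Derivation:
joint[0] = (0.0000, 0.0000)  (base)
link 0: phi[0] = -85 = -85 deg
  cos(-85 deg) = 0.0872, sin(-85 deg) = -0.9962
  joint[1] = (0.0000, 0.0000) + 4.8 * (0.0872, -0.9962) = (0.0000 + 0.4183, 0.0000 + -4.7817) = (0.4183, -4.7817)
link 1: phi[1] = -85 + -55 = -140 deg
  cos(-140 deg) = -0.7660, sin(-140 deg) = -0.6428
  joint[2] = (0.4183, -4.7817) + 10.3 * (-0.7660, -0.6428) = (0.4183 + -7.8903, -4.7817 + -6.6207) = (-7.4719, -11.4024)
End effector: (-7.4719, -11.4024)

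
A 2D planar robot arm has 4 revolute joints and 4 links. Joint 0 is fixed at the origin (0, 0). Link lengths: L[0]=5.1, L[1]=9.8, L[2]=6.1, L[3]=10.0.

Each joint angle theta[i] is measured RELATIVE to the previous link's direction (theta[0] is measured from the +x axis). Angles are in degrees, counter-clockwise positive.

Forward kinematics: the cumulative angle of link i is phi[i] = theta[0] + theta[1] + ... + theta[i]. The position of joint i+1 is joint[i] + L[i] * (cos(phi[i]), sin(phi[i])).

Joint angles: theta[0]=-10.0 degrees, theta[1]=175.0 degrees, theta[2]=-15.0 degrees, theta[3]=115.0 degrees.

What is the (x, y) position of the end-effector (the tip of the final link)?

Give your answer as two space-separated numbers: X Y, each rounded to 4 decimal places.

Answer: -10.5979 -5.2611

Derivation:
joint[0] = (0.0000, 0.0000)  (base)
link 0: phi[0] = -10 = -10 deg
  cos(-10 deg) = 0.9848, sin(-10 deg) = -0.1736
  joint[1] = (0.0000, 0.0000) + 5.1 * (0.9848, -0.1736) = (0.0000 + 5.0225, 0.0000 + -0.8856) = (5.0225, -0.8856)
link 1: phi[1] = -10 + 175 = 165 deg
  cos(165 deg) = -0.9659, sin(165 deg) = 0.2588
  joint[2] = (5.0225, -0.8856) + 9.8 * (-0.9659, 0.2588) = (5.0225 + -9.4661, -0.8856 + 2.5364) = (-4.4436, 1.6508)
link 2: phi[2] = -10 + 175 + -15 = 150 deg
  cos(150 deg) = -0.8660, sin(150 deg) = 0.5000
  joint[3] = (-4.4436, 1.6508) + 6.1 * (-0.8660, 0.5000) = (-4.4436 + -5.2828, 1.6508 + 3.0500) = (-9.7263, 4.7008)
link 3: phi[3] = -10 + 175 + -15 + 115 = 265 deg
  cos(265 deg) = -0.0872, sin(265 deg) = -0.9962
  joint[4] = (-9.7263, 4.7008) + 10 * (-0.0872, -0.9962) = (-9.7263 + -0.8716, 4.7008 + -9.9619) = (-10.5979, -5.2611)
End effector: (-10.5979, -5.2611)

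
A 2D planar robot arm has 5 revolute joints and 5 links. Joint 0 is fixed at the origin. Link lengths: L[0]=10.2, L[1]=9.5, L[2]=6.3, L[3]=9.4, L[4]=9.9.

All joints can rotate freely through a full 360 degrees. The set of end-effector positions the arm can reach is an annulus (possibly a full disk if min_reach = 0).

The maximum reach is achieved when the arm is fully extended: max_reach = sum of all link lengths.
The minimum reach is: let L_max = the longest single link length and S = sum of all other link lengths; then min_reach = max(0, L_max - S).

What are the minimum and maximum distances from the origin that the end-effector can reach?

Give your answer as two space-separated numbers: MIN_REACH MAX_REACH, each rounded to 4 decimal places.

Link lengths: [10.2, 9.5, 6.3, 9.4, 9.9]
max_reach = 10.2 + 9.5 + 6.3 + 9.4 + 9.9 = 45.3
L_max = max([10.2, 9.5, 6.3, 9.4, 9.9]) = 10.2
S (sum of others) = 45.3 - 10.2 = 35.1
min_reach = max(0, 10.2 - 35.1) = max(0, -24.9) = 0

Answer: 0.0000 45.3000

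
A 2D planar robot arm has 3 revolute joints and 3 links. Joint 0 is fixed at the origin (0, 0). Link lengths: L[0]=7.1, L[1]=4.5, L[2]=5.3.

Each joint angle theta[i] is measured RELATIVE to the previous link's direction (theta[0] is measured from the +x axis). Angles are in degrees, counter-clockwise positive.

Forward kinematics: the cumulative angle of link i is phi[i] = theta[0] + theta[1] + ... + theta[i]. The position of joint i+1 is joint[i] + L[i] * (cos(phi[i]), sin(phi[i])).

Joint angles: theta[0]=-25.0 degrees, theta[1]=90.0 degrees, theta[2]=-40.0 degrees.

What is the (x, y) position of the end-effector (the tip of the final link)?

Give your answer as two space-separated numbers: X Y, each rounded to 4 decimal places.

Answer: 13.1400 3.3177

Derivation:
joint[0] = (0.0000, 0.0000)  (base)
link 0: phi[0] = -25 = -25 deg
  cos(-25 deg) = 0.9063, sin(-25 deg) = -0.4226
  joint[1] = (0.0000, 0.0000) + 7.1 * (0.9063, -0.4226) = (0.0000 + 6.4348, 0.0000 + -3.0006) = (6.4348, -3.0006)
link 1: phi[1] = -25 + 90 = 65 deg
  cos(65 deg) = 0.4226, sin(65 deg) = 0.9063
  joint[2] = (6.4348, -3.0006) + 4.5 * (0.4226, 0.9063) = (6.4348 + 1.9018, -3.0006 + 4.0784) = (8.3366, 1.0778)
link 2: phi[2] = -25 + 90 + -40 = 25 deg
  cos(25 deg) = 0.9063, sin(25 deg) = 0.4226
  joint[3] = (8.3366, 1.0778) + 5.3 * (0.9063, 0.4226) = (8.3366 + 4.8034, 1.0778 + 2.2399) = (13.1400, 3.3177)
End effector: (13.1400, 3.3177)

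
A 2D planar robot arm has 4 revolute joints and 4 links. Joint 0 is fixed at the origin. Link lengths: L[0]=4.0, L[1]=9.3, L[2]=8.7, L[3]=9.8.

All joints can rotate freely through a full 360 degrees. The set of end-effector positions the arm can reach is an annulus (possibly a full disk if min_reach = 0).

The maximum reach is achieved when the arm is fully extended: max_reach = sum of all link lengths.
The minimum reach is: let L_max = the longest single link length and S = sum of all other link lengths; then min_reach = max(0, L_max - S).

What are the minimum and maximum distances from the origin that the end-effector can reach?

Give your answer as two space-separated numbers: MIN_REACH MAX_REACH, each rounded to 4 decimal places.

Answer: 0.0000 31.8000

Derivation:
Link lengths: [4.0, 9.3, 8.7, 9.8]
max_reach = 4 + 9.3 + 8.7 + 9.8 = 31.8
L_max = max([4.0, 9.3, 8.7, 9.8]) = 9.8
S (sum of others) = 31.8 - 9.8 = 22
min_reach = max(0, 9.8 - 22) = max(0, -12.2) = 0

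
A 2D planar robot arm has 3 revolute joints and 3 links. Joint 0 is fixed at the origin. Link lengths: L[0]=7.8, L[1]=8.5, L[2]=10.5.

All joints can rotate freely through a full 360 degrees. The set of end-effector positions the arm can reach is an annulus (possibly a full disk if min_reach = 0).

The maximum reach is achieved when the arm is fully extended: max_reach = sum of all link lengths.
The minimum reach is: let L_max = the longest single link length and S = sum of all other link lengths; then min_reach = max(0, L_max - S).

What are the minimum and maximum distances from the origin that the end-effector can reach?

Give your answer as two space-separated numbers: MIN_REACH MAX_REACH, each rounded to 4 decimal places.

Answer: 0.0000 26.8000

Derivation:
Link lengths: [7.8, 8.5, 10.5]
max_reach = 7.8 + 8.5 + 10.5 = 26.8
L_max = max([7.8, 8.5, 10.5]) = 10.5
S (sum of others) = 26.8 - 10.5 = 16.3
min_reach = max(0, 10.5 - 16.3) = max(0, -5.8) = 0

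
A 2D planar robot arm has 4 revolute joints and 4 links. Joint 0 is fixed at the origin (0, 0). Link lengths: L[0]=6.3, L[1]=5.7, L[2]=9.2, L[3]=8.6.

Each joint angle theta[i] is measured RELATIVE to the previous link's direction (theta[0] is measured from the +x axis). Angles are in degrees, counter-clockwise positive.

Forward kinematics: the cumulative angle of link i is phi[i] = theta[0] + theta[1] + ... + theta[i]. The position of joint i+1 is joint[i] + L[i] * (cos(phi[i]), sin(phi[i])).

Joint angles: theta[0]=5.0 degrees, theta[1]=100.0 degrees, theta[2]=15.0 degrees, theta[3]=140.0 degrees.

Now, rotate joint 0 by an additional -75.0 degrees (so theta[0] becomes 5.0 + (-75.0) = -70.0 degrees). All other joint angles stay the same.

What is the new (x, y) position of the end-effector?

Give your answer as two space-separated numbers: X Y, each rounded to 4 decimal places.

joint[0] = (0.0000, 0.0000)  (base)
link 0: phi[0] = -70 = -70 deg
  cos(-70 deg) = 0.3420, sin(-70 deg) = -0.9397
  joint[1] = (0.0000, 0.0000) + 6.3 * (0.3420, -0.9397) = (0.0000 + 2.1547, 0.0000 + -5.9201) = (2.1547, -5.9201)
link 1: phi[1] = -70 + 100 = 30 deg
  cos(30 deg) = 0.8660, sin(30 deg) = 0.5000
  joint[2] = (2.1547, -5.9201) + 5.7 * (0.8660, 0.5000) = (2.1547 + 4.9363, -5.9201 + 2.8500) = (7.0911, -3.0701)
link 2: phi[2] = -70 + 100 + 15 = 45 deg
  cos(45 deg) = 0.7071, sin(45 deg) = 0.7071
  joint[3] = (7.0911, -3.0701) + 9.2 * (0.7071, 0.7071) = (7.0911 + 6.5054, -3.0701 + 6.5054) = (13.5965, 3.4353)
link 3: phi[3] = -70 + 100 + 15 + 140 = 185 deg
  cos(185 deg) = -0.9962, sin(185 deg) = -0.0872
  joint[4] = (13.5965, 3.4353) + 8.6 * (-0.9962, -0.0872) = (13.5965 + -8.5673, 3.4353 + -0.7495) = (5.0292, 2.6858)
End effector: (5.0292, 2.6858)

Answer: 5.0292 2.6858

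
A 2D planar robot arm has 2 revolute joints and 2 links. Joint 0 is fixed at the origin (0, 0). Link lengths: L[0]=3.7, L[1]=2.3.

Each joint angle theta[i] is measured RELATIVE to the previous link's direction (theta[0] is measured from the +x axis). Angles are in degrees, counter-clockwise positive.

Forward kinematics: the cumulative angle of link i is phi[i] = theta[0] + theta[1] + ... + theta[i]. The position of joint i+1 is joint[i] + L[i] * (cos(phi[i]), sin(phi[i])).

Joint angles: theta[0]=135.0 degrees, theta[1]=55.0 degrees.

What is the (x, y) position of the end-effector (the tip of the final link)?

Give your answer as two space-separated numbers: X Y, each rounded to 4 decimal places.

joint[0] = (0.0000, 0.0000)  (base)
link 0: phi[0] = 135 = 135 deg
  cos(135 deg) = -0.7071, sin(135 deg) = 0.7071
  joint[1] = (0.0000, 0.0000) + 3.7 * (-0.7071, 0.7071) = (0.0000 + -2.6163, 0.0000 + 2.6163) = (-2.6163, 2.6163)
link 1: phi[1] = 135 + 55 = 190 deg
  cos(190 deg) = -0.9848, sin(190 deg) = -0.1736
  joint[2] = (-2.6163, 2.6163) + 2.3 * (-0.9848, -0.1736) = (-2.6163 + -2.2651, 2.6163 + -0.3994) = (-4.8814, 2.2169)
End effector: (-4.8814, 2.2169)

Answer: -4.8814 2.2169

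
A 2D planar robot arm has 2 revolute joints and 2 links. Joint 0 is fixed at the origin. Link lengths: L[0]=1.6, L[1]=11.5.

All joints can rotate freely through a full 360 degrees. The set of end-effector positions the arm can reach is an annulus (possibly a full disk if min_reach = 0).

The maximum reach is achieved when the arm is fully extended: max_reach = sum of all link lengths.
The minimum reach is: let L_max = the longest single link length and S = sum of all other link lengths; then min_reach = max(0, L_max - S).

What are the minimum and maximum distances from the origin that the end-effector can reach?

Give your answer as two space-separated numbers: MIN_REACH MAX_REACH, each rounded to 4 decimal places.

Answer: 9.9000 13.1000

Derivation:
Link lengths: [1.6, 11.5]
max_reach = 1.6 + 11.5 = 13.1
L_max = max([1.6, 11.5]) = 11.5
S (sum of others) = 13.1 - 11.5 = 1.6
min_reach = max(0, 11.5 - 1.6) = max(0, 9.9) = 9.9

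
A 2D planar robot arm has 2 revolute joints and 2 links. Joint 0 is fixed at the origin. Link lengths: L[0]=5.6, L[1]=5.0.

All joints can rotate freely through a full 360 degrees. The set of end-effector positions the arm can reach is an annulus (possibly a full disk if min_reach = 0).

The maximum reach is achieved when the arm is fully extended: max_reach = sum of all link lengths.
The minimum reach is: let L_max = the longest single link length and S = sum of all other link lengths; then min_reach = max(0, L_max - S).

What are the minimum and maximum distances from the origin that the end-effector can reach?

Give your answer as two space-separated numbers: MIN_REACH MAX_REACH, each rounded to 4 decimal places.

Answer: 0.6000 10.6000

Derivation:
Link lengths: [5.6, 5.0]
max_reach = 5.6 + 5 = 10.6
L_max = max([5.6, 5.0]) = 5.6
S (sum of others) = 10.6 - 5.6 = 5
min_reach = max(0, 5.6 - 5) = max(0, 0.6) = 0.6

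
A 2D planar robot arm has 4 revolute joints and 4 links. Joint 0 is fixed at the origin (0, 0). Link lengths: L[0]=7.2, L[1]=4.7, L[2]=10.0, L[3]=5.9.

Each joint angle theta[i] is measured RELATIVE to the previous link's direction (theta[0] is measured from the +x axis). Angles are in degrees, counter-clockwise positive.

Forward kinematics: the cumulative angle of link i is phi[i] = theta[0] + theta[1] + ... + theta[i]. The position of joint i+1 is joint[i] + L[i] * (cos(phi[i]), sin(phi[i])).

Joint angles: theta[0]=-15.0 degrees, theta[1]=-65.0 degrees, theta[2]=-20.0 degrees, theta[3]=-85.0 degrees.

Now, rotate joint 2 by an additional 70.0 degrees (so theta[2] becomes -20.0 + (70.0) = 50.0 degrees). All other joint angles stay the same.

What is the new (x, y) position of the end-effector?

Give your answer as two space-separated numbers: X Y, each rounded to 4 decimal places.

Answer: 13.9376 -16.8393

Derivation:
joint[0] = (0.0000, 0.0000)  (base)
link 0: phi[0] = -15 = -15 deg
  cos(-15 deg) = 0.9659, sin(-15 deg) = -0.2588
  joint[1] = (0.0000, 0.0000) + 7.2 * (0.9659, -0.2588) = (0.0000 + 6.9547, 0.0000 + -1.8635) = (6.9547, -1.8635)
link 1: phi[1] = -15 + -65 = -80 deg
  cos(-80 deg) = 0.1736, sin(-80 deg) = -0.9848
  joint[2] = (6.9547, -1.8635) + 4.7 * (0.1736, -0.9848) = (6.9547 + 0.8161, -1.8635 + -4.6286) = (7.7708, -6.4921)
link 2: phi[2] = -15 + -65 + 50 = -30 deg
  cos(-30 deg) = 0.8660, sin(-30 deg) = -0.5000
  joint[3] = (7.7708, -6.4921) + 10 * (0.8660, -0.5000) = (7.7708 + 8.6603, -6.4921 + -5.0000) = (16.4311, -11.4921)
link 3: phi[3] = -15 + -65 + 50 + -85 = -115 deg
  cos(-115 deg) = -0.4226, sin(-115 deg) = -0.9063
  joint[4] = (16.4311, -11.4921) + 5.9 * (-0.4226, -0.9063) = (16.4311 + -2.4934, -11.4921 + -5.3472) = (13.9376, -16.8393)
End effector: (13.9376, -16.8393)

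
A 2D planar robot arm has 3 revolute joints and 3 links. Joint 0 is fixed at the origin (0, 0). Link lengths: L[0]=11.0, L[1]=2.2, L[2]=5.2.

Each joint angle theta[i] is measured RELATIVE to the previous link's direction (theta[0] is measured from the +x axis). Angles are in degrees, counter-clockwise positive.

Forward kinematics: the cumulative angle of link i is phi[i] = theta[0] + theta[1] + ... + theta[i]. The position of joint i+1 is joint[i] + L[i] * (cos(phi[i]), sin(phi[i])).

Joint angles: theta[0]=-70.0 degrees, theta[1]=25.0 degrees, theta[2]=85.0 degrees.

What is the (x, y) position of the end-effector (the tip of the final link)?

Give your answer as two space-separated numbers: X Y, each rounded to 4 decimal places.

Answer: 9.3013 -8.5498

Derivation:
joint[0] = (0.0000, 0.0000)  (base)
link 0: phi[0] = -70 = -70 deg
  cos(-70 deg) = 0.3420, sin(-70 deg) = -0.9397
  joint[1] = (0.0000, 0.0000) + 11 * (0.3420, -0.9397) = (0.0000 + 3.7622, 0.0000 + -10.3366) = (3.7622, -10.3366)
link 1: phi[1] = -70 + 25 = -45 deg
  cos(-45 deg) = 0.7071, sin(-45 deg) = -0.7071
  joint[2] = (3.7622, -10.3366) + 2.2 * (0.7071, -0.7071) = (3.7622 + 1.5556, -10.3366 + -1.5556) = (5.3179, -11.8923)
link 2: phi[2] = -70 + 25 + 85 = 40 deg
  cos(40 deg) = 0.7660, sin(40 deg) = 0.6428
  joint[3] = (5.3179, -11.8923) + 5.2 * (0.7660, 0.6428) = (5.3179 + 3.9834, -11.8923 + 3.3425) = (9.3013, -8.5498)
End effector: (9.3013, -8.5498)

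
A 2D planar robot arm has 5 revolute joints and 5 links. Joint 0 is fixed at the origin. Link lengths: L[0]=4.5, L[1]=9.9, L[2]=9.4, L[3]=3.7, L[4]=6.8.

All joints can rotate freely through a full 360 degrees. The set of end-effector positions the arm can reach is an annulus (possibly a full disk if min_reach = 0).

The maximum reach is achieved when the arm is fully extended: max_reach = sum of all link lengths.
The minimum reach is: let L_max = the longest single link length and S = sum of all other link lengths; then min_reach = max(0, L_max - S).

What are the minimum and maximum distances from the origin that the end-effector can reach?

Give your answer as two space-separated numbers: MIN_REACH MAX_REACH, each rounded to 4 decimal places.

Link lengths: [4.5, 9.9, 9.4, 3.7, 6.8]
max_reach = 4.5 + 9.9 + 9.4 + 3.7 + 6.8 = 34.3
L_max = max([4.5, 9.9, 9.4, 3.7, 6.8]) = 9.9
S (sum of others) = 34.3 - 9.9 = 24.4
min_reach = max(0, 9.9 - 24.4) = max(0, -14.5) = 0

Answer: 0.0000 34.3000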